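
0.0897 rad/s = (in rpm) 0.8566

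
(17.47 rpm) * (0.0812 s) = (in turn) 0.02364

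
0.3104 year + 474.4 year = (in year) 474.7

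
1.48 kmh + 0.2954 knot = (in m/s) 0.5631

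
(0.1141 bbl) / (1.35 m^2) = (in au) 8.982e-14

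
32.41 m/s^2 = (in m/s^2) 32.41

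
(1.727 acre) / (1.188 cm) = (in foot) 1.93e+06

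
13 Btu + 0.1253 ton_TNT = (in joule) 5.243e+08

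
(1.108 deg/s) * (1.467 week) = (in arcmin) 5.898e+07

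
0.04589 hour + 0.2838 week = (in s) 1.718e+05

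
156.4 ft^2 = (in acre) 0.00359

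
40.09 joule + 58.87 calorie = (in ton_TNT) 6.845e-08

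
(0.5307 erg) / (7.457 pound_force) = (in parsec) 5.185e-26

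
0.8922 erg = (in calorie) 2.132e-08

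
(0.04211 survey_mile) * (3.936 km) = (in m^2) 2.667e+05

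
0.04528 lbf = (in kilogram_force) 0.02054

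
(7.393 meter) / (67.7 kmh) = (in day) 4.55e-06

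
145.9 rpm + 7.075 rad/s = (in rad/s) 22.35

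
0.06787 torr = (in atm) 8.93e-05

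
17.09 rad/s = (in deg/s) 979.2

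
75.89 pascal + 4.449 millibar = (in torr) 3.906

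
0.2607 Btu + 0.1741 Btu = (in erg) 4.587e+09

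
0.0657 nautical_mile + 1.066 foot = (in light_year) 1.29e-14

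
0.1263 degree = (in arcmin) 7.578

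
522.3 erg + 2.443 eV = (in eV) 3.26e+14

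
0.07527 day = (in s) 6503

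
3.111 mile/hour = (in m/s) 1.391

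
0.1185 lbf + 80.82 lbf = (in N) 360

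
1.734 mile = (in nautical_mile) 1.507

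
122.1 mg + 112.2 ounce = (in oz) 112.2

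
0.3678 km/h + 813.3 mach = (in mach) 813.3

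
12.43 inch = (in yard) 0.3453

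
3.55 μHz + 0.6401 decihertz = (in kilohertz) 6.401e-05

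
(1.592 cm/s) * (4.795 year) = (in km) 2407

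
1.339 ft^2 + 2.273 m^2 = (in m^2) 2.397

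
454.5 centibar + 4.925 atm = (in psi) 138.3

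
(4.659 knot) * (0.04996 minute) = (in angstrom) 7.185e+10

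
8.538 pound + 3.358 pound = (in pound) 11.9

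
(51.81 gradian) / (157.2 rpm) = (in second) 0.04944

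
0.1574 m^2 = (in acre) 3.889e-05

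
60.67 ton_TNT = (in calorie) 6.067e+10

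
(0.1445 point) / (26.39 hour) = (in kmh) 1.932e-09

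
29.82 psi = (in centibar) 205.6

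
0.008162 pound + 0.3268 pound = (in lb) 0.335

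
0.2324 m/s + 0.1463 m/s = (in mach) 0.001112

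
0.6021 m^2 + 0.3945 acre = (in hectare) 0.1597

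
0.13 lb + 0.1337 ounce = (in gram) 62.76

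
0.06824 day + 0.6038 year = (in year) 0.604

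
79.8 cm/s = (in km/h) 2.873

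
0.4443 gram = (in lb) 0.0009795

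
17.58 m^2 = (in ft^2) 189.2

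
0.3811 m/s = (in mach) 0.001119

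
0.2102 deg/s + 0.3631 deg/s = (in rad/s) 0.01001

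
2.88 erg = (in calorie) 6.883e-08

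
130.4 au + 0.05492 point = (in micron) 1.951e+19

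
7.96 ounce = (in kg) 0.2257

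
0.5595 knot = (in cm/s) 28.78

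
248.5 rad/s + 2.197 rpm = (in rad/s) 248.7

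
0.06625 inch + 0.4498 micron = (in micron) 1683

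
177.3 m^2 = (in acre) 0.04381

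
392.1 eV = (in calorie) 1.501e-17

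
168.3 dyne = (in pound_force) 0.0003784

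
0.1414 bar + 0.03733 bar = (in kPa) 17.87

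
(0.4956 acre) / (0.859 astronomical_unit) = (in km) 1.561e-11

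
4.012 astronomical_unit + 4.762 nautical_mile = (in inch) 2.363e+13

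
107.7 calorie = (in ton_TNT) 1.077e-07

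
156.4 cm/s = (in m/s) 1.564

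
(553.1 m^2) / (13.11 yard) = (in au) 3.084e-10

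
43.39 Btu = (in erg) 4.578e+11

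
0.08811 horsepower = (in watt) 65.7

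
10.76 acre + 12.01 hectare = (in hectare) 16.36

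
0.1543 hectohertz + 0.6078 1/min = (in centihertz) 1544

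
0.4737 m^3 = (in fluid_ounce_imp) 1.667e+04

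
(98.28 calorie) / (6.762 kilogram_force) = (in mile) 0.003853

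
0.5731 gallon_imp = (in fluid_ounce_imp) 91.7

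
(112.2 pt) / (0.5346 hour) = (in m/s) 2.057e-05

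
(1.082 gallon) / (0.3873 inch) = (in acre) 0.0001029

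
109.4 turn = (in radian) 687.4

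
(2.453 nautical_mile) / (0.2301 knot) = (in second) 3.838e+04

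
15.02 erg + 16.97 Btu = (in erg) 1.79e+11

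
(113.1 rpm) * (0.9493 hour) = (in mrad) 4.048e+07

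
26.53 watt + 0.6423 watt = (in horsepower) 0.03644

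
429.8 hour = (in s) 1.547e+06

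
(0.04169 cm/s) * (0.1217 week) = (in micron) 3.069e+07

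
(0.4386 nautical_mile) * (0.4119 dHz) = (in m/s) 33.46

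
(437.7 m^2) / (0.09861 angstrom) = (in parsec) 0.001438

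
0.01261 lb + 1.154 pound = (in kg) 0.5292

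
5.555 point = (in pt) 5.555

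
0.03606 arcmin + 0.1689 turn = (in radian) 1.061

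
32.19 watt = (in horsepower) 0.04317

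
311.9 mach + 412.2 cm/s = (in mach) 311.9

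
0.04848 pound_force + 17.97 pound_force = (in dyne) 8.015e+06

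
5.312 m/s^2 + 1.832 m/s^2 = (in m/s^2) 7.144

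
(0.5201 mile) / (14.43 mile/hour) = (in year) 4.114e-06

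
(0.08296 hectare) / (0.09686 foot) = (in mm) 2.81e+07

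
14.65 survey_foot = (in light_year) 4.72e-16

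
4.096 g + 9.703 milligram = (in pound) 0.009052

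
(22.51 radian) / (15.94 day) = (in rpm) 0.0001561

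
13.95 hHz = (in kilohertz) 1.395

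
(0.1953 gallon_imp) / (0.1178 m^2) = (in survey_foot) 0.02473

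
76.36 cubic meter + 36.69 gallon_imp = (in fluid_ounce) 2.588e+06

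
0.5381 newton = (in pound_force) 0.121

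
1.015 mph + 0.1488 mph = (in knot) 1.011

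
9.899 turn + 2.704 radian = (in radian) 64.9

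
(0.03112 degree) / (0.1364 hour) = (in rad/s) 1.106e-06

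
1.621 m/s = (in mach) 0.004761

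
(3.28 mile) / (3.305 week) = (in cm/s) 0.2641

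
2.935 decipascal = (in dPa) 2.935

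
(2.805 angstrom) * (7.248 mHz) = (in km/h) 7.319e-12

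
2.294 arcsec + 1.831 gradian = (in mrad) 28.77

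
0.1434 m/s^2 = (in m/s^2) 0.1434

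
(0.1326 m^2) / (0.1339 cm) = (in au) 6.62e-10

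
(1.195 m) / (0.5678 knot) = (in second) 4.091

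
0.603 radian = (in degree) 34.55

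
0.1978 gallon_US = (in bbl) 0.00471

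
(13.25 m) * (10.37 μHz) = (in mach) 4.035e-07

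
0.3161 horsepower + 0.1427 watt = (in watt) 235.9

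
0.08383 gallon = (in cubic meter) 0.0003173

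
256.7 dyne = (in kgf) 0.0002618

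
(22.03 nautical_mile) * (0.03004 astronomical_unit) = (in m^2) 1.833e+14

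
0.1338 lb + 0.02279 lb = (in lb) 0.1566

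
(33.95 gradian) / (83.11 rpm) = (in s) 0.06127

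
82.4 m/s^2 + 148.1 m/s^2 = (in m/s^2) 230.5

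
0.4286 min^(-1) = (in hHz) 7.143e-05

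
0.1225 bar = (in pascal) 1.225e+04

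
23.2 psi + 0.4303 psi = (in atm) 1.608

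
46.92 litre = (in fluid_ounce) 1587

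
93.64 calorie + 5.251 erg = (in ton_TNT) 9.364e-08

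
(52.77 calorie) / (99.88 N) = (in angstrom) 2.211e+10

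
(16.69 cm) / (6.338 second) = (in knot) 0.05119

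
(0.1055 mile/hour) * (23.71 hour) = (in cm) 4.026e+05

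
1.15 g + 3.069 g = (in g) 4.219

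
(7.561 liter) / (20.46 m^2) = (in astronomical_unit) 2.47e-15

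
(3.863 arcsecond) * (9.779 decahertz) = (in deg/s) 0.1049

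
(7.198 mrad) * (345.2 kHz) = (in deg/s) 1.424e+05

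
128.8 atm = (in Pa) 1.305e+07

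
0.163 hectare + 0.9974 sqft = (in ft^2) 1.755e+04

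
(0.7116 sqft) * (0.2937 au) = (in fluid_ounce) 9.822e+13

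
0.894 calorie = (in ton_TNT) 8.94e-10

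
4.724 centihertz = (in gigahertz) 4.724e-11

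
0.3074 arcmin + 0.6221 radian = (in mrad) 622.2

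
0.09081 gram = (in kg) 9.081e-05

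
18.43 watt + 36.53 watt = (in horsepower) 0.0737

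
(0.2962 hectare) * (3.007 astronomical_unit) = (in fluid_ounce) 4.505e+19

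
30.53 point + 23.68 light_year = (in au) 1.498e+06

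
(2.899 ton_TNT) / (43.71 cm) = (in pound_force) 6.238e+09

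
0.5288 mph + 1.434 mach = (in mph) 1093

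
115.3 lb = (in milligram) 5.23e+07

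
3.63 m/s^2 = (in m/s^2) 3.63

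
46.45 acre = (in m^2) 1.88e+05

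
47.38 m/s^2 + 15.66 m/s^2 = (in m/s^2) 63.04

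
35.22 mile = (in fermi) 5.668e+19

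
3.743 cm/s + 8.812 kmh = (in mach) 0.007299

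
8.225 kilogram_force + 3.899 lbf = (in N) 98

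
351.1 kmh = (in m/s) 97.53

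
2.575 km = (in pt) 7.299e+06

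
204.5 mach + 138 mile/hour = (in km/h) 2.509e+05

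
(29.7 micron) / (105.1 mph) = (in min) 1.054e-08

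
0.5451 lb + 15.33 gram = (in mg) 2.626e+05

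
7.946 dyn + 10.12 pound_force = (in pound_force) 10.12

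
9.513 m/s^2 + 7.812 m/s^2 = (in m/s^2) 17.32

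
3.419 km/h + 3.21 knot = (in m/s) 2.601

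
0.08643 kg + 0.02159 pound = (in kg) 0.09622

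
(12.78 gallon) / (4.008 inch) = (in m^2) 0.4752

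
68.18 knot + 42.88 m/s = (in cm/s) 7795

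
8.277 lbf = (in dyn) 3.682e+06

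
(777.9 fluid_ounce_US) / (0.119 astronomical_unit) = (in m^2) 1.292e-12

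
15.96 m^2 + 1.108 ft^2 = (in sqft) 172.9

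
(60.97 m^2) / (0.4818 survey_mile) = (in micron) 7.863e+04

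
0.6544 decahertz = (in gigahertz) 6.544e-09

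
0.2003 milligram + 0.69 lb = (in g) 313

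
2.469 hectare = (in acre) 6.101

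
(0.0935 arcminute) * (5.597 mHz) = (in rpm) 1.454e-06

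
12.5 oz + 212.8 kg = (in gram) 2.132e+05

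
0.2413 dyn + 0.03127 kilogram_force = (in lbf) 0.06894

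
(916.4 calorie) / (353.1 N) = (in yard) 11.88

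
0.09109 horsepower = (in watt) 67.93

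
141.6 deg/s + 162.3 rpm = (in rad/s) 19.47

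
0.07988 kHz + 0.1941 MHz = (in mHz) 1.942e+08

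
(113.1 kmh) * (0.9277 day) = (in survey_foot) 8.262e+06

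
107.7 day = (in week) 15.39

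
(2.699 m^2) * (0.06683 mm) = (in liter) 0.1804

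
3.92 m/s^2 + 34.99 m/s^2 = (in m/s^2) 38.91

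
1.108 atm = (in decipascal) 1.123e+06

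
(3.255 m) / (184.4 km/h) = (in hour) 1.765e-05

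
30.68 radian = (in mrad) 3.068e+04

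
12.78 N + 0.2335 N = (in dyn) 1.301e+06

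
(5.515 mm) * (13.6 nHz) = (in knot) 1.458e-10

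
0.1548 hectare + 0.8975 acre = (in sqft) 5.576e+04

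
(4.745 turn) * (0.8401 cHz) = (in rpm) 2.392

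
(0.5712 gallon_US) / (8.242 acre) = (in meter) 6.483e-08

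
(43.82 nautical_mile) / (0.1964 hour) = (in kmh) 413.2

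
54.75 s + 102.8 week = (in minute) 1.036e+06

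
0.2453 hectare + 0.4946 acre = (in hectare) 0.4455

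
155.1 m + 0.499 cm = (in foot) 508.9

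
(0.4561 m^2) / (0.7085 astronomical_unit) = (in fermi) 4303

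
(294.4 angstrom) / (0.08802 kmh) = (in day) 1.394e-11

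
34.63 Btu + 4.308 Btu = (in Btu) 38.94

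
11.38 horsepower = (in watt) 8486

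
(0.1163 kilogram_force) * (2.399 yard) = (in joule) 2.502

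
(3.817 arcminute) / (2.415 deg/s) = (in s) 0.02634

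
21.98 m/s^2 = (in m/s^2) 21.98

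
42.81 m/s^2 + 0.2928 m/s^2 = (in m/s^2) 43.1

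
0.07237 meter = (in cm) 7.237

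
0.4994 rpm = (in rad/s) 0.0523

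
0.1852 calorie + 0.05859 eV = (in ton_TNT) 1.852e-10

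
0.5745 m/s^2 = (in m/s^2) 0.5745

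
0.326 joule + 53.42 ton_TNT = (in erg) 2.235e+18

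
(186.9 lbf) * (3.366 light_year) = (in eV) 1.652e+38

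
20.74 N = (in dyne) 2.074e+06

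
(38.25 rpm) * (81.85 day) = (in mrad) 2.833e+10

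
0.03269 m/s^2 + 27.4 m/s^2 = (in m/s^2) 27.43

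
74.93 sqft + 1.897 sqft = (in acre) 0.001764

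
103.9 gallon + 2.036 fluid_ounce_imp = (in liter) 393.4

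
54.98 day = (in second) 4.75e+06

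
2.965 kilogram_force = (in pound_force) 6.537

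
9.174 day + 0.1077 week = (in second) 8.578e+05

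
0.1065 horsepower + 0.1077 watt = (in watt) 79.52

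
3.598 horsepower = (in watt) 2683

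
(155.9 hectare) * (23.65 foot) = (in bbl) 7.069e+07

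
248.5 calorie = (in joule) 1040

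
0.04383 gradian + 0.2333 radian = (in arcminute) 804.4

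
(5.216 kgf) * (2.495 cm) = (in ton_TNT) 3.05e-10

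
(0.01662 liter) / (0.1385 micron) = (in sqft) 1292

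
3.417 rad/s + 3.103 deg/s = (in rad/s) 3.471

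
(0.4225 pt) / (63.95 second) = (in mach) 6.845e-09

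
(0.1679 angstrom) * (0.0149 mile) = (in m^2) 4.026e-10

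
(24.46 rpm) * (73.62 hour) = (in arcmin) 2.334e+09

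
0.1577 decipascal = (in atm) 1.556e-07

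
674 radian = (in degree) 3.862e+04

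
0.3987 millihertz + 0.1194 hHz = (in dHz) 119.4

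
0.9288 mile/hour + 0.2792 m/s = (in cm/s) 69.44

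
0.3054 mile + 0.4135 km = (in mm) 9.05e+05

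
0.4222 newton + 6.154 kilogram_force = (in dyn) 6.077e+06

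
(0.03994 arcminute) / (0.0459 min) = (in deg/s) 0.0002417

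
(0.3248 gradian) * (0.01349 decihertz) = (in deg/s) 0.0003943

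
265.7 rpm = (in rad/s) 27.82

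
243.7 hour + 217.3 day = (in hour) 5459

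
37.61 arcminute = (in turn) 0.001741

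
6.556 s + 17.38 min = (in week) 0.001735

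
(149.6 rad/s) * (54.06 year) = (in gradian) 1.624e+13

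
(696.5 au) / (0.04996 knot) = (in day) 4.692e+10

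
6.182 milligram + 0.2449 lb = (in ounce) 3.919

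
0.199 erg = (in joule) 1.99e-08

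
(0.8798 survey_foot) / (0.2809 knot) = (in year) 5.884e-08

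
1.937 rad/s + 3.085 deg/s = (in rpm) 19.01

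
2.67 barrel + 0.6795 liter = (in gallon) 112.3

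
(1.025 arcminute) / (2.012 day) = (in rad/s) 1.715e-09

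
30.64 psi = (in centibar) 211.3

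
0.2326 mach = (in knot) 154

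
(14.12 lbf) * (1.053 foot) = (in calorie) 4.818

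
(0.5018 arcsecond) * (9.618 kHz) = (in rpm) 0.2234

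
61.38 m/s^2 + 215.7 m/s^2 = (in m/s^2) 277.1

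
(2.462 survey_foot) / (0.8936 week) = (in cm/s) 0.0001389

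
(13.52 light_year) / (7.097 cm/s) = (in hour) 5.006e+14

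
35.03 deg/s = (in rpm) 5.838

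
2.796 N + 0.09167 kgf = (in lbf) 0.8307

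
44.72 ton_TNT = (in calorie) 4.472e+10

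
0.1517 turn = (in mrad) 953.2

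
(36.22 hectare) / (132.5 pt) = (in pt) 2.196e+10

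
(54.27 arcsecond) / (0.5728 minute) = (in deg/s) 0.0004386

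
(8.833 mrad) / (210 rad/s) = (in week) 6.955e-11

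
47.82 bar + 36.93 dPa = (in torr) 3.587e+04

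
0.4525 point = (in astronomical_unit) 1.067e-15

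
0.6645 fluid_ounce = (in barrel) 0.0001236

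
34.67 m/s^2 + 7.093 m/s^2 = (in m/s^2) 41.76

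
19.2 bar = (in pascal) 1.92e+06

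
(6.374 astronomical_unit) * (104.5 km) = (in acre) 2.462e+13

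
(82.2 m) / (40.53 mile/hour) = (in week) 7.501e-06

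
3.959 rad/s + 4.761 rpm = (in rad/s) 4.458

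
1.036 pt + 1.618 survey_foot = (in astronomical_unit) 3.299e-12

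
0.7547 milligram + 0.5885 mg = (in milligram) 1.343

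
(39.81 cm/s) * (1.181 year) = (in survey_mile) 9213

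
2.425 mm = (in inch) 0.09547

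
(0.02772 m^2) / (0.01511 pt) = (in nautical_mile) 2.808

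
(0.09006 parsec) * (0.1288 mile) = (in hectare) 5.76e+13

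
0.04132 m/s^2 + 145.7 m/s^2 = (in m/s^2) 145.7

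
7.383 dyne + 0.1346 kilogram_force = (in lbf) 0.2968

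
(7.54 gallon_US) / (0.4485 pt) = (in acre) 0.04458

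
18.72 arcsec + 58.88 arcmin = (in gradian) 1.096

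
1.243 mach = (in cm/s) 4.232e+04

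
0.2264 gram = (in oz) 0.007986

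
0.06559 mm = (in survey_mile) 4.076e-08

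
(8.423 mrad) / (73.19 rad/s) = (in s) 0.0001151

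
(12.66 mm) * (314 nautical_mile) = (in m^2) 7362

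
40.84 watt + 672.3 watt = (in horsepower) 0.9563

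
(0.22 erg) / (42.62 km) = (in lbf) 1.16e-13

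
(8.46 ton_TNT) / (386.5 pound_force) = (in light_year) 2.176e-09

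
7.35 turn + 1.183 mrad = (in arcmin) 1.588e+05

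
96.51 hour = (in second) 3.474e+05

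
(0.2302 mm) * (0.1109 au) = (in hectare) 381.9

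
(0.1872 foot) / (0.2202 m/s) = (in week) 4.284e-07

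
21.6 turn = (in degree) 7776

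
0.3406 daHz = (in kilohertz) 0.003406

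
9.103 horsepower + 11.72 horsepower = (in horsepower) 20.82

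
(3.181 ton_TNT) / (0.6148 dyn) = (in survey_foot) 7.102e+15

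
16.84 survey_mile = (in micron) 2.71e+10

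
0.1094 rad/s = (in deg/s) 6.268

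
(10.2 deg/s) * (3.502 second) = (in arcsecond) 1.286e+05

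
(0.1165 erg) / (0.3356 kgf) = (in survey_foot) 1.161e-08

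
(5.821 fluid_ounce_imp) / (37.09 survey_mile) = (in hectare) 2.771e-13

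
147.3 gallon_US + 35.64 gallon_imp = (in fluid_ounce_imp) 2.533e+04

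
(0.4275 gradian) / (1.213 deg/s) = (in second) 0.3172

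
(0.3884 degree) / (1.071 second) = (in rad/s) 0.006329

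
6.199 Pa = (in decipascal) 61.99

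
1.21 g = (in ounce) 0.04268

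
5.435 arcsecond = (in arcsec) 5.435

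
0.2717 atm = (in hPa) 275.3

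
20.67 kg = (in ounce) 729.1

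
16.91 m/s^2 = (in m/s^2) 16.91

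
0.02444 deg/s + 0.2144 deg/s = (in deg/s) 0.2388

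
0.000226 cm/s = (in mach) 6.637e-09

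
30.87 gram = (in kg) 0.03087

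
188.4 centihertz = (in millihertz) 1884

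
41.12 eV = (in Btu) 6.244e-21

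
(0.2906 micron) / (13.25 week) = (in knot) 7.049e-14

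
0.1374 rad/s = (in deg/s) 7.872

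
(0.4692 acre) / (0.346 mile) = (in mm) 3410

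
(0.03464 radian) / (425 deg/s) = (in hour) 1.297e-06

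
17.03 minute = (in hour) 0.2838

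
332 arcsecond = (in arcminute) 5.533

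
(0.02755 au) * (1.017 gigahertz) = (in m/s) 4.191e+18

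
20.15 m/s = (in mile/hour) 45.07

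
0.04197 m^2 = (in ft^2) 0.4518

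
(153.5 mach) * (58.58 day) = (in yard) 2.893e+11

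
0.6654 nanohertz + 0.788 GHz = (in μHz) 7.88e+14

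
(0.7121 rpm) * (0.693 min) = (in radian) 3.101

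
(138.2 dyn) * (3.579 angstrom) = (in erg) 4.946e-06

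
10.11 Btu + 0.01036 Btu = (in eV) 6.664e+22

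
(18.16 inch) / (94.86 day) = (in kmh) 2.026e-07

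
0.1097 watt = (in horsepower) 0.0001471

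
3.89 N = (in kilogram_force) 0.3967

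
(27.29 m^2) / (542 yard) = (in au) 3.681e-13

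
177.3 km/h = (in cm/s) 4925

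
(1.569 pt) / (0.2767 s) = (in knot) 0.003888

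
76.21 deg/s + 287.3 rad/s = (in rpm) 2756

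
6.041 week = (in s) 3.654e+06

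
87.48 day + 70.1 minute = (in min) 1.26e+05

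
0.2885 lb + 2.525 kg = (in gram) 2656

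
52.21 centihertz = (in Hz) 0.5221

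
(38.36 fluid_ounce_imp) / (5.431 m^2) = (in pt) 0.5689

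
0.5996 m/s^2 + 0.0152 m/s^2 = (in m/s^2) 0.6148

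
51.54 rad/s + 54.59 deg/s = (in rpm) 501.3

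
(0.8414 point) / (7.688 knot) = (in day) 8.686e-10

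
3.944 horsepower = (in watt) 2941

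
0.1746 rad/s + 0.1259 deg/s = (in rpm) 1.688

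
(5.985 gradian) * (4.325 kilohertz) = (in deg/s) 2.33e+04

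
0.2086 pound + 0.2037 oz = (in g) 100.4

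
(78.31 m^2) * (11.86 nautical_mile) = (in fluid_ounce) 5.816e+10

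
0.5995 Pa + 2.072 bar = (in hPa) 2072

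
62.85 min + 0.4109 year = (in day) 150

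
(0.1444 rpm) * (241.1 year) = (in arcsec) 2.372e+13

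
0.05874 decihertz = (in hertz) 0.005874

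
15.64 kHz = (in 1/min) 9.384e+05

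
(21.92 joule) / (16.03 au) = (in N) 9.141e-12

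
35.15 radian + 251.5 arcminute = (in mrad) 3.522e+04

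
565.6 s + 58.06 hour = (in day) 2.426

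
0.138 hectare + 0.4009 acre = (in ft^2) 3.232e+04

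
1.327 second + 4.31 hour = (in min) 258.6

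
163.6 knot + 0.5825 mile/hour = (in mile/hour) 188.9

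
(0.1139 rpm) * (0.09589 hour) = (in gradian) 262.1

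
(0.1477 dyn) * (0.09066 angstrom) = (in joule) 1.339e-17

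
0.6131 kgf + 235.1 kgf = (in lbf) 519.7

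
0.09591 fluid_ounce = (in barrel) 1.784e-05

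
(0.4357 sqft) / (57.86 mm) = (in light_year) 7.395e-17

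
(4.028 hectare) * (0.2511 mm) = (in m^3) 10.11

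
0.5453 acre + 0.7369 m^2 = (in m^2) 2207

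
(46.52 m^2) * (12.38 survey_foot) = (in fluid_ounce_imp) 6.178e+06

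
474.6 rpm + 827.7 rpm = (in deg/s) 7814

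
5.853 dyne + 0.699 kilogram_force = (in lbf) 1.541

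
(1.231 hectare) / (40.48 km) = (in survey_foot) 0.9977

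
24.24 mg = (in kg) 2.424e-05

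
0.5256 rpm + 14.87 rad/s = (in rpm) 142.5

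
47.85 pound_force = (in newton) 212.8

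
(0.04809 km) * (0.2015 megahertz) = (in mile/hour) 2.168e+07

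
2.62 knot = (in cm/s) 134.8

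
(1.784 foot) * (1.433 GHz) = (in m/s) 7.792e+08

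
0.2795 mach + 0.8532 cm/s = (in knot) 185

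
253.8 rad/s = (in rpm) 2424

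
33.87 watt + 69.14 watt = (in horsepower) 0.1381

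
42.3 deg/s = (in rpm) 7.05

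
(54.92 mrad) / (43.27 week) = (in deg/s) 1.202e-07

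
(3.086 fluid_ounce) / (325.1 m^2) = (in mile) 1.744e-10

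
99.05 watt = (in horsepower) 0.1328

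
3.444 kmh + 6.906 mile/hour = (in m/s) 4.044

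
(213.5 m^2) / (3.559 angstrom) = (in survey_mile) 3.728e+08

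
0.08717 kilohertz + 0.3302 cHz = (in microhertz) 8.717e+07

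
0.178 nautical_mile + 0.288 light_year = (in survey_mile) 1.693e+12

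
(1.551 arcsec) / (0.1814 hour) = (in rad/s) 1.151e-08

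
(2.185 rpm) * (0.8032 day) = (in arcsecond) 3.275e+09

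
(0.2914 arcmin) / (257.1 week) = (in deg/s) 3.123e-11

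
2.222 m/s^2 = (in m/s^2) 2.222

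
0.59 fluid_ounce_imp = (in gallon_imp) 0.003687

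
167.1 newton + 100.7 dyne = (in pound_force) 37.57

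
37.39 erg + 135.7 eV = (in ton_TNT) 8.936e-16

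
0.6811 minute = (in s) 40.87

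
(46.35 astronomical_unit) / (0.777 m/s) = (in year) 2.83e+05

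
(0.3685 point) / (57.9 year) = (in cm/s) 7.12e-12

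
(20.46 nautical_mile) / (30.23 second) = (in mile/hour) 2804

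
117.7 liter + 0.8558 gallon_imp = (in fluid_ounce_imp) 4279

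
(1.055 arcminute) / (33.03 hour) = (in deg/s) 1.479e-07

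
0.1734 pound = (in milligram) 7.865e+04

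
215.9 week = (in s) 1.306e+08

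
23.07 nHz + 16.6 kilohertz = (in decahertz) 1660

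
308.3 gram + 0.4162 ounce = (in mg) 3.201e+05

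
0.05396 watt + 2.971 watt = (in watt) 3.025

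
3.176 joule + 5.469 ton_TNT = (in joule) 2.288e+10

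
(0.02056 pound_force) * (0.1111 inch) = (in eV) 1.611e+15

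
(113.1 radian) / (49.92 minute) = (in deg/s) 2.164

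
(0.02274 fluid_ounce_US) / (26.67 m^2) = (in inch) 9.927e-07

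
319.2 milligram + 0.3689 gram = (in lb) 0.001517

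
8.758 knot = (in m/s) 4.506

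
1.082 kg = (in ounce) 38.17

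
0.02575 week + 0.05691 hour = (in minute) 263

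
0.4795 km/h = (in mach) 0.0003912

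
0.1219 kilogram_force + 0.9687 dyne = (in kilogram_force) 0.1219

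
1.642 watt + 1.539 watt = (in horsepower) 0.004266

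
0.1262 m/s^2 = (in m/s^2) 0.1262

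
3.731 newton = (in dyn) 3.731e+05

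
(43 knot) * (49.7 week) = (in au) 0.004445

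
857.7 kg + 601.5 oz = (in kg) 874.8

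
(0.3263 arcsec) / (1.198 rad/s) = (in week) 2.183e-12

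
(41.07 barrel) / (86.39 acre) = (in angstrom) 1.868e+05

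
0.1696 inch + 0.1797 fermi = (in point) 12.21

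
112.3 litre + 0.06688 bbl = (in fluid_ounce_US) 4157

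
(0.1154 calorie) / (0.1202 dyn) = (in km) 401.7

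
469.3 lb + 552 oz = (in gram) 2.285e+05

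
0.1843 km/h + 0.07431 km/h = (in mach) 0.000211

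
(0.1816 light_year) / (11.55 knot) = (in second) 2.891e+14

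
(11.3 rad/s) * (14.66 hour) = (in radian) 5.964e+05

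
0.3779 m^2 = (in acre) 9.338e-05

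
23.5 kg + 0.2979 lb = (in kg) 23.64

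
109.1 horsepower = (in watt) 8.136e+04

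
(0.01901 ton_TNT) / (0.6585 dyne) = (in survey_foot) 3.963e+13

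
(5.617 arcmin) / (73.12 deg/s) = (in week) 2.117e-09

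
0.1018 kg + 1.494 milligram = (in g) 101.8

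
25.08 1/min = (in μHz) 4.18e+05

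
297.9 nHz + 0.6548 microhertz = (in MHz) 9.527e-13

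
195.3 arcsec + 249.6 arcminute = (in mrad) 73.55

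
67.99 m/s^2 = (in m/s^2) 67.99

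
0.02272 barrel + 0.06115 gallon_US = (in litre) 3.844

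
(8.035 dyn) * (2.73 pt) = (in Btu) 7.335e-11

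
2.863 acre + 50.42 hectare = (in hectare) 51.58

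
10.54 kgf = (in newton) 103.4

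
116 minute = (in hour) 1.933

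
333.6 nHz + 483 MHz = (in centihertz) 4.83e+10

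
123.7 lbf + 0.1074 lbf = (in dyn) 5.507e+07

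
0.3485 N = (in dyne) 3.485e+04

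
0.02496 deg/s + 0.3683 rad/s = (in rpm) 3.521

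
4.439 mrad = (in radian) 0.004439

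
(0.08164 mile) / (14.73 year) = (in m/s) 2.828e-07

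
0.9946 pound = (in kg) 0.4511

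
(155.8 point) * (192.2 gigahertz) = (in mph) 2.363e+10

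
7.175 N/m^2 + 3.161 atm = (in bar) 3.203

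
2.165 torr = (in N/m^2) 288.6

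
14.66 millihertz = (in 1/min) 0.8796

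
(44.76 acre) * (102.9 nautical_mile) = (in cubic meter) 3.452e+10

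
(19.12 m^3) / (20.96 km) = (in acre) 2.254e-07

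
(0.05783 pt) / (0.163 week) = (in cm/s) 2.069e-08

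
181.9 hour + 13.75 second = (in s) 6.549e+05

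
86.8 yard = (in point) 2.25e+05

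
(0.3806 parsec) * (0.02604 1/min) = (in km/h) 1.835e+13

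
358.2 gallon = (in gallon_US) 358.2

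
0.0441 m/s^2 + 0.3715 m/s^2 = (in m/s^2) 0.4156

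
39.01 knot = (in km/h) 72.25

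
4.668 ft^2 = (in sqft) 4.668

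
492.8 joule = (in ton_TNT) 1.178e-07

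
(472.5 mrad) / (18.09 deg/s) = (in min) 0.02494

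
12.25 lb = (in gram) 5557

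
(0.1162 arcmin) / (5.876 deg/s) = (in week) 5.45e-10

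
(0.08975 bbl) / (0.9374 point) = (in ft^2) 464.5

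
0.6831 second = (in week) 1.129e-06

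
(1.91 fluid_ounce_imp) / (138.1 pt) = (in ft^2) 0.01199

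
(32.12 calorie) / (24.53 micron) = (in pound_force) 1.232e+06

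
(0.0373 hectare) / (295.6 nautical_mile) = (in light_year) 7.202e-20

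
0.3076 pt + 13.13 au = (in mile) 1.221e+09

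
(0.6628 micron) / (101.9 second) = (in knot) 1.264e-08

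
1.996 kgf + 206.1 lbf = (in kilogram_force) 95.48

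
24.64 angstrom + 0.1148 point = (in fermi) 4.05e+10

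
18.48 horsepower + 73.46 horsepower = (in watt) 6.856e+04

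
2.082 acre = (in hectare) 0.8426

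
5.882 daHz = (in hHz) 0.5882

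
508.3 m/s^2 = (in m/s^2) 508.3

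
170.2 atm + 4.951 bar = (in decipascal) 1.774e+08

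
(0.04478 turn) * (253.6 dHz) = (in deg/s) 408.8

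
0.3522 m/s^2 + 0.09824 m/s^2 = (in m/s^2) 0.4504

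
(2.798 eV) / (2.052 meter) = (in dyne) 2.185e-14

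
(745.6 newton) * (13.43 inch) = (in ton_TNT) 6.079e-08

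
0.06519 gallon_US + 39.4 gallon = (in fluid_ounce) 5052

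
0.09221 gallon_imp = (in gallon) 0.1107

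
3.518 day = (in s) 3.04e+05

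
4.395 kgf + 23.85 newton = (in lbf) 15.05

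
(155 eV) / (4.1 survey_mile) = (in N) 3.764e-21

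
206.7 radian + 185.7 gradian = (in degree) 1.201e+04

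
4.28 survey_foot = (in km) 0.001305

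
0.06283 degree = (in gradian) 0.06981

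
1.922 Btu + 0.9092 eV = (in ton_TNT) 4.847e-07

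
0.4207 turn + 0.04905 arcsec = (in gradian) 168.3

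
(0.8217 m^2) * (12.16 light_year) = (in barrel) 5.946e+17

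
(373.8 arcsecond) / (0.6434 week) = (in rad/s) 4.657e-09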